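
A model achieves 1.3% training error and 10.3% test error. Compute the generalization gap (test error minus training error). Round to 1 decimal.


Generalization gap = test_error - train_error
= 10.3 - 1.3
= 9.0%
A moderate gap.

9.0


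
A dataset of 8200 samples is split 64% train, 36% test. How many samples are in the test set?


Train samples = 8200 * 64% = 5248
Test samples = 8200 - 5248
= 2952

2952


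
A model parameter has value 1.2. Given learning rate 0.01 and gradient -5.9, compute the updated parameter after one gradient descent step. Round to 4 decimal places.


w_new = w_old - lr * gradient
= 1.2 - 0.01 * -5.9
= 1.2 - (-0.059)
= 1.2590

1.2590


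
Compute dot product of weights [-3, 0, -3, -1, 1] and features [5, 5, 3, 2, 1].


Element-wise products:
-3 * 5 = -15
0 * 5 = 0
-3 * 3 = -9
-1 * 2 = -2
1 * 1 = 1
Sum = -15 + 0 + -9 + -2 + 1
= -25

-25


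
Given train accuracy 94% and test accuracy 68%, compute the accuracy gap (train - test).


Gap = train_accuracy - test_accuracy
= 94 - 68
= 26%
This large gap strongly indicates overfitting.

26


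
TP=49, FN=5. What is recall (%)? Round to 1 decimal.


Recall = TP / (TP + FN) * 100
= 49 / (49 + 5)
= 49 / 54
= 0.9074
= 90.7%

90.7


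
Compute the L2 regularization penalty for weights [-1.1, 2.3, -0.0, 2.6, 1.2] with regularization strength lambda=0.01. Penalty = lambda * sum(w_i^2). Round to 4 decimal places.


Squaring each weight:
(-1.1)^2 = 1.21
2.3^2 = 5.29
(-0.0)^2 = 0.0
2.6^2 = 6.76
1.2^2 = 1.44
Sum of squares = 14.7
Penalty = 0.01 * 14.7 = 0.1470

0.1470


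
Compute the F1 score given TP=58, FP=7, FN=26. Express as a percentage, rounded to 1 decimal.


Precision = TP / (TP + FP) = 58 / 65 = 0.8923
Recall = TP / (TP + FN) = 58 / 84 = 0.6905
F1 = 2 * P * R / (P + R)
= 2 * 0.8923 * 0.6905 / (0.8923 + 0.6905)
= 1.2322 / 1.5828
= 0.7785
As percentage: 77.9%

77.9


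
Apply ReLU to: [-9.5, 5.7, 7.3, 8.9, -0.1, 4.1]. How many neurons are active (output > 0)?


ReLU(x) = max(0, x) for each element:
ReLU(-9.5) = 0
ReLU(5.7) = 5.7
ReLU(7.3) = 7.3
ReLU(8.9) = 8.9
ReLU(-0.1) = 0
ReLU(4.1) = 4.1
Active neurons (>0): 4

4


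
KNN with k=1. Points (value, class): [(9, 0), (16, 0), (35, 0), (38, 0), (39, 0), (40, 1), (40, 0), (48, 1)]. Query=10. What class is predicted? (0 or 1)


Distances from query 10:
Point 9 (class 0): distance = 1
K=1 nearest neighbors: classes = [0]
Votes for class 1: 0 / 1
Majority vote => class 0

0


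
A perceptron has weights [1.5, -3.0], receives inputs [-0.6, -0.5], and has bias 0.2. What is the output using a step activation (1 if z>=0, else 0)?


z = w . x + b
= 1.5*-0.6 + -3.0*-0.5 + 0.2
= -0.9 + 1.5 + 0.2
= 0.6 + 0.2
= 0.8
Since z = 0.8 >= 0, output = 1

1


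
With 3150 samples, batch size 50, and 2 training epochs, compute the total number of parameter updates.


Iterations per epoch = 3150 / 50 = 63
Total updates = iterations_per_epoch * epochs
= 63 * 2
= 126

126


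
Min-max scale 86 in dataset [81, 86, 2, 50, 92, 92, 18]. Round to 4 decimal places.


Min = 2, Max = 92
Range = 92 - 2 = 90
Scaled = (x - min) / (max - min)
= (86 - 2) / 90
= 84 / 90
= 0.9333

0.9333


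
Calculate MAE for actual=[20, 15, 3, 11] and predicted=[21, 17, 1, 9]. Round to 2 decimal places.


Absolute errors: [1, 2, 2, 2]
Sum of absolute errors = 7
MAE = 7 / 4 = 1.75

1.75


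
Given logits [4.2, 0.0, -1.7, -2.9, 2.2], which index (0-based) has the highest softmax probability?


Softmax is a monotonic transformation, so it preserves the argmax.
We need to find the index of the maximum logit.
Index 0: 4.2
Index 1: 0.0
Index 2: -1.7
Index 3: -2.9
Index 4: 2.2
Maximum logit = 4.2 at index 0

0


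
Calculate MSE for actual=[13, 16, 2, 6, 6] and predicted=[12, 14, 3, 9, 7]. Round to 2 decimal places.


Differences: [1, 2, -1, -3, -1]
Squared errors: [1, 4, 1, 9, 1]
Sum of squared errors = 16
MSE = 16 / 5 = 3.20

3.20


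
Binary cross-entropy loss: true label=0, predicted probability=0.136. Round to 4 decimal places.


For y=0: Loss = -log(1-p)
= -log(1 - 0.136)
= -log(0.864)
= -(-0.1462)
= 0.1462

0.1462


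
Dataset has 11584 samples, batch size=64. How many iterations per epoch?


Iterations per epoch = dataset_size / batch_size
= 11584 / 64
= 181

181


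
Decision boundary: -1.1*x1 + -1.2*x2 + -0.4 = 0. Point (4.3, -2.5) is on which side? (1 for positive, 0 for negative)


Compute -1.1 * 4.3 + -1.2 * -2.5 + -0.4
= -4.73 + 3.0 + -0.4
= -2.13
Since -2.13 < 0, the point is on the negative side.

0


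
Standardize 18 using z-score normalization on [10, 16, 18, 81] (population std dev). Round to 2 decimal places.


Mean = (10 + 16 + 18 + 81) / 4 = 31.25
Variance = sum((x_i - mean)^2) / n = 833.6875
Std = sqrt(833.6875) = 28.8736
Z = (x - mean) / std
= (18 - 31.25) / 28.8736
= -13.25 / 28.8736
= -0.46

-0.46


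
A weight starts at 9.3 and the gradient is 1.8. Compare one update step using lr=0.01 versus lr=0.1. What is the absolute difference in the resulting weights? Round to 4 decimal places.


With lr=0.01: w_new = 9.3 - 0.01 * 1.8 = 9.282
With lr=0.1: w_new = 9.3 - 0.1 * 1.8 = 9.12
Absolute difference = |9.282 - 9.12|
= 0.1620

0.1620


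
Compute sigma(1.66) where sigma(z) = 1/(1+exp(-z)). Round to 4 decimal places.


sigmoid(z) = 1 / (1 + exp(-z))
exp(-(1.66)) = exp(-1.66) = 0.1901
1 + 0.1901 = 1.1901
1 / 1.1901 = 0.8402

0.8402


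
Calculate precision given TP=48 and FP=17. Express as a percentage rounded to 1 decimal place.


Precision = TP / (TP + FP) * 100
= 48 / (48 + 17)
= 48 / 65
= 0.7385
= 73.8%

73.8


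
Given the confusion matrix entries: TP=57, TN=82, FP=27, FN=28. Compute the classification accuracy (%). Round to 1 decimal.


Accuracy = (TP + TN) / (TP + TN + FP + FN) * 100
= (57 + 82) / (57 + 82 + 27 + 28)
= 139 / 194
= 0.7165
= 71.6%

71.6


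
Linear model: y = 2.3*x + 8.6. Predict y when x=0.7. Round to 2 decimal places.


y = 2.3 * 0.7 + (8.6)
= 1.61 + (8.6)
= 10.21

10.21


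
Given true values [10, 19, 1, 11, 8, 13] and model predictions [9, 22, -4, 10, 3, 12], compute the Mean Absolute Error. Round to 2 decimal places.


Absolute errors: [1, 3, 5, 1, 5, 1]
Sum of absolute errors = 16
MAE = 16 / 6 = 2.67

2.67


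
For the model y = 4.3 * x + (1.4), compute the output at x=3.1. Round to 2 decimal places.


y = 4.3 * 3.1 + (1.4)
= 13.33 + (1.4)
= 14.73

14.73


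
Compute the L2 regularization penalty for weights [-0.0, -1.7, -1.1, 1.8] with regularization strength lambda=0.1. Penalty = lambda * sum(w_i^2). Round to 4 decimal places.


Squaring each weight:
(-0.0)^2 = 0.0
(-1.7)^2 = 2.89
(-1.1)^2 = 1.21
1.8^2 = 3.24
Sum of squares = 7.34
Penalty = 0.1 * 7.34 = 0.7340

0.7340


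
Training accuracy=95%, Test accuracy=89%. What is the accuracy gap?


Gap = train_accuracy - test_accuracy
= 95 - 89
= 6%
This moderate gap may indicate mild overfitting.

6


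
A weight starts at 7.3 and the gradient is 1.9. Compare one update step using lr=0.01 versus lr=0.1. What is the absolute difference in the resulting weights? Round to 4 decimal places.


With lr=0.01: w_new = 7.3 - 0.01 * 1.9 = 7.281
With lr=0.1: w_new = 7.3 - 0.1 * 1.9 = 7.11
Absolute difference = |7.281 - 7.11|
= 0.1710

0.1710


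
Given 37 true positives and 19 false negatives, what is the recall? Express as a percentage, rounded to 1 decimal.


Recall = TP / (TP + FN) * 100
= 37 / (37 + 19)
= 37 / 56
= 0.6607
= 66.1%

66.1


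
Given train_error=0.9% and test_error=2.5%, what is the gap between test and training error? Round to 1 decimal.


Generalization gap = test_error - train_error
= 2.5 - 0.9
= 1.6%
A small gap suggests good generalization.

1.6


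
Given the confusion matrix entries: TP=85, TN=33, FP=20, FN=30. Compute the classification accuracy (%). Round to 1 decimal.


Accuracy = (TP + TN) / (TP + TN + FP + FN) * 100
= (85 + 33) / (85 + 33 + 20 + 30)
= 118 / 168
= 0.7024
= 70.2%

70.2


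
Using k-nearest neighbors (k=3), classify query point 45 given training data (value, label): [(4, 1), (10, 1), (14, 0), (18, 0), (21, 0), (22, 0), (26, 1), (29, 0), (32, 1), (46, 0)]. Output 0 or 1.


Distances from query 45:
Point 46 (class 0): distance = 1
Point 32 (class 1): distance = 13
Point 29 (class 0): distance = 16
K=3 nearest neighbors: classes = [0, 1, 0]
Votes for class 1: 1 / 3
Majority vote => class 0

0


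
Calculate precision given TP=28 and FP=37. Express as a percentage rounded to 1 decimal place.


Precision = TP / (TP + FP) * 100
= 28 / (28 + 37)
= 28 / 65
= 0.4308
= 43.1%

43.1


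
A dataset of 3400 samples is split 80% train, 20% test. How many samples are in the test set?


Train samples = 3400 * 80% = 2720
Test samples = 3400 - 2720
= 680

680


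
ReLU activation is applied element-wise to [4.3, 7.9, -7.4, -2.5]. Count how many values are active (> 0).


ReLU(x) = max(0, x) for each element:
ReLU(4.3) = 4.3
ReLU(7.9) = 7.9
ReLU(-7.4) = 0
ReLU(-2.5) = 0
Active neurons (>0): 2

2


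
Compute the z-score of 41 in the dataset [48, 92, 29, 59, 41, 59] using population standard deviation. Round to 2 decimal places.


Mean = (48 + 92 + 29 + 59 + 41 + 59) / 6 = 54.6667
Variance = sum((x_i - mean)^2) / n = 386.8889
Std = sqrt(386.8889) = 19.6695
Z = (x - mean) / std
= (41 - 54.6667) / 19.6695
= -13.6667 / 19.6695
= -0.69

-0.69


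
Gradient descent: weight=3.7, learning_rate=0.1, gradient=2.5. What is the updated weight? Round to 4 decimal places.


w_new = w_old - lr * gradient
= 3.7 - 0.1 * 2.5
= 3.7 - (0.25)
= 3.4500

3.4500


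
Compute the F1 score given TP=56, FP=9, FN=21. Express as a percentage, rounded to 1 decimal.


Precision = TP / (TP + FP) = 56 / 65 = 0.8615
Recall = TP / (TP + FN) = 56 / 77 = 0.7273
F1 = 2 * P * R / (P + R)
= 2 * 0.8615 * 0.7273 / (0.8615 + 0.7273)
= 1.2531 / 1.5888
= 0.7887
As percentage: 78.9%

78.9


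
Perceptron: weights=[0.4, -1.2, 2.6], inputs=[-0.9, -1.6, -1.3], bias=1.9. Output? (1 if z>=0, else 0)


z = w . x + b
= 0.4*-0.9 + -1.2*-1.6 + 2.6*-1.3 + 1.9
= -0.36 + 1.92 + -3.38 + 1.9
= -1.82 + 1.9
= 0.08
Since z = 0.08 >= 0, output = 1

1


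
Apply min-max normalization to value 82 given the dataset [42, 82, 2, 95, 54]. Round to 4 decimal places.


Min = 2, Max = 95
Range = 95 - 2 = 93
Scaled = (x - min) / (max - min)
= (82 - 2) / 93
= 80 / 93
= 0.8602

0.8602


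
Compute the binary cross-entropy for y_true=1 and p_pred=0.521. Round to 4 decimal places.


For y=1: Loss = -log(p)
= -log(0.521)
= -(-0.652)
= 0.6520

0.6520


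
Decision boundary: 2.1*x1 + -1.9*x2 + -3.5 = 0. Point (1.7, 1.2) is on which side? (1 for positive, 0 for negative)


Compute 2.1 * 1.7 + -1.9 * 1.2 + -3.5
= 3.57 + -2.28 + -3.5
= -2.21
Since -2.21 < 0, the point is on the negative side.

0


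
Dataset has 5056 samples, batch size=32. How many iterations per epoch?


Iterations per epoch = dataset_size / batch_size
= 5056 / 32
= 158

158


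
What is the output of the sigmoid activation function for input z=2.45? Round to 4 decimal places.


sigmoid(z) = 1 / (1 + exp(-z))
exp(-(2.45)) = exp(-2.45) = 0.0863
1 + 0.0863 = 1.0863
1 / 1.0863 = 0.9206

0.9206


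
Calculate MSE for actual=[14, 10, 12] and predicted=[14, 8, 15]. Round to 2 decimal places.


Differences: [0, 2, -3]
Squared errors: [0, 4, 9]
Sum of squared errors = 13
MSE = 13 / 3 = 4.33

4.33


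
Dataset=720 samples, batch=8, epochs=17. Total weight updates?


Iterations per epoch = 720 / 8 = 90
Total updates = iterations_per_epoch * epochs
= 90 * 17
= 1530

1530


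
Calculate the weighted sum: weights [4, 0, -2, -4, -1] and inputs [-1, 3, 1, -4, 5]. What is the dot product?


Element-wise products:
4 * -1 = -4
0 * 3 = 0
-2 * 1 = -2
-4 * -4 = 16
-1 * 5 = -5
Sum = -4 + 0 + -2 + 16 + -5
= 5

5


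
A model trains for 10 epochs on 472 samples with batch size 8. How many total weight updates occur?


Iterations per epoch = 472 / 8 = 59
Total updates = iterations_per_epoch * epochs
= 59 * 10
= 590

590


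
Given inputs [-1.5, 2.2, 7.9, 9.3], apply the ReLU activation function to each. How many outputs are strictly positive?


ReLU(x) = max(0, x) for each element:
ReLU(-1.5) = 0
ReLU(2.2) = 2.2
ReLU(7.9) = 7.9
ReLU(9.3) = 9.3
Active neurons (>0): 3

3


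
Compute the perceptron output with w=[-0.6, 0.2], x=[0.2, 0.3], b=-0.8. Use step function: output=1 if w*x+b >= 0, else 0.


z = w . x + b
= -0.6*0.2 + 0.2*0.3 + -0.8
= -0.12 + 0.06 + -0.8
= -0.06 + -0.8
= -0.86
Since z = -0.86 < 0, output = 0

0


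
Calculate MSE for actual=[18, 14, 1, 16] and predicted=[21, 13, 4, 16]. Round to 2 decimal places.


Differences: [-3, 1, -3, 0]
Squared errors: [9, 1, 9, 0]
Sum of squared errors = 19
MSE = 19 / 4 = 4.75

4.75


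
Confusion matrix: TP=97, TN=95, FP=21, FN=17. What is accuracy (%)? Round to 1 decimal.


Accuracy = (TP + TN) / (TP + TN + FP + FN) * 100
= (97 + 95) / (97 + 95 + 21 + 17)
= 192 / 230
= 0.8348
= 83.5%

83.5


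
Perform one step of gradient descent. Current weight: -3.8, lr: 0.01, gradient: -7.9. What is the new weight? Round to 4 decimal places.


w_new = w_old - lr * gradient
= -3.8 - 0.01 * -7.9
= -3.8 - (-0.079)
= -3.7210

-3.7210


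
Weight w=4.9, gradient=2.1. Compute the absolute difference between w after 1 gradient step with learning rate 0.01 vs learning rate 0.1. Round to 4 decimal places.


With lr=0.01: w_new = 4.9 - 0.01 * 2.1 = 4.879
With lr=0.1: w_new = 4.9 - 0.1 * 2.1 = 4.69
Absolute difference = |4.879 - 4.69|
= 0.1890

0.1890


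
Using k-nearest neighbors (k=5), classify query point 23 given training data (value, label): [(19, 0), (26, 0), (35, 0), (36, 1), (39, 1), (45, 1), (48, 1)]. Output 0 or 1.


Distances from query 23:
Point 26 (class 0): distance = 3
Point 19 (class 0): distance = 4
Point 35 (class 0): distance = 12
Point 36 (class 1): distance = 13
Point 39 (class 1): distance = 16
K=5 nearest neighbors: classes = [0, 0, 0, 1, 1]
Votes for class 1: 2 / 5
Majority vote => class 0

0


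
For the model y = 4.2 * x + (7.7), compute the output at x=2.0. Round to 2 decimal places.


y = 4.2 * 2.0 + (7.7)
= 8.4 + (7.7)
= 16.10

16.10


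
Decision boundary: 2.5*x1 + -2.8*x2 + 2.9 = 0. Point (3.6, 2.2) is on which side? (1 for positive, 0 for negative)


Compute 2.5 * 3.6 + -2.8 * 2.2 + 2.9
= 9.0 + -6.16 + 2.9
= 5.74
Since 5.74 >= 0, the point is on the positive side.

1


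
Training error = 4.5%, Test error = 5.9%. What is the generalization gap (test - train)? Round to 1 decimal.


Generalization gap = test_error - train_error
= 5.9 - 4.5
= 1.4%
A small gap suggests good generalization.

1.4


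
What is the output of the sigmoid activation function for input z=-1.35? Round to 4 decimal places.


sigmoid(z) = 1 / (1 + exp(-z))
exp(-(-1.35)) = exp(1.35) = 3.8574
1 + 3.8574 = 4.8574
1 / 4.8574 = 0.2059

0.2059


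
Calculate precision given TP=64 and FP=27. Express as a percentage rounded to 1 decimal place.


Precision = TP / (TP + FP) * 100
= 64 / (64 + 27)
= 64 / 91
= 0.7033
= 70.3%

70.3


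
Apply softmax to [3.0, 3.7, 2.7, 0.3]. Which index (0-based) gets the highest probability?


Softmax is a monotonic transformation, so it preserves the argmax.
We need to find the index of the maximum logit.
Index 0: 3.0
Index 1: 3.7
Index 2: 2.7
Index 3: 0.3
Maximum logit = 3.7 at index 1

1


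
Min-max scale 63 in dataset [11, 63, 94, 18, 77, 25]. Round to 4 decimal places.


Min = 11, Max = 94
Range = 94 - 11 = 83
Scaled = (x - min) / (max - min)
= (63 - 11) / 83
= 52 / 83
= 0.6265

0.6265


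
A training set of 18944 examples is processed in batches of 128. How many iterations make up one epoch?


Iterations per epoch = dataset_size / batch_size
= 18944 / 128
= 148

148


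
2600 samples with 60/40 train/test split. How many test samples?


Train samples = 2600 * 60% = 1560
Test samples = 2600 - 1560
= 1040

1040


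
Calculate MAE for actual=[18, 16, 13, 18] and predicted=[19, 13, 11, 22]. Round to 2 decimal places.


Absolute errors: [1, 3, 2, 4]
Sum of absolute errors = 10
MAE = 10 / 4 = 2.50

2.50


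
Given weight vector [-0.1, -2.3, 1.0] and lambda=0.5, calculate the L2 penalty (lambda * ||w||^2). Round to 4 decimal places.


Squaring each weight:
(-0.1)^2 = 0.01
(-2.3)^2 = 5.29
1.0^2 = 1.0
Sum of squares = 6.3
Penalty = 0.5 * 6.3 = 3.1500

3.1500


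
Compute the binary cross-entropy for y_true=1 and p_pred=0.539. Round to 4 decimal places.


For y=1: Loss = -log(p)
= -log(0.539)
= -(-0.618)
= 0.6180

0.6180


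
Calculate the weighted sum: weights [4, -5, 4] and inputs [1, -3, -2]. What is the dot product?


Element-wise products:
4 * 1 = 4
-5 * -3 = 15
4 * -2 = -8
Sum = 4 + 15 + -8
= 11

11


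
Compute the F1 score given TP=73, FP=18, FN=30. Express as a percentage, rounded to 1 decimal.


Precision = TP / (TP + FP) = 73 / 91 = 0.8022
Recall = TP / (TP + FN) = 73 / 103 = 0.7087
F1 = 2 * P * R / (P + R)
= 2 * 0.8022 * 0.7087 / (0.8022 + 0.7087)
= 1.1371 / 1.5109
= 0.7526
As percentage: 75.3%

75.3


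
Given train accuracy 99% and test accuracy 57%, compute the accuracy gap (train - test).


Gap = train_accuracy - test_accuracy
= 99 - 57
= 42%
This large gap strongly indicates overfitting.

42


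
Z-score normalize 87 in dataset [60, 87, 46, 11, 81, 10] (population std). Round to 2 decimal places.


Mean = (60 + 87 + 46 + 11 + 81 + 10) / 6 = 49.1667
Variance = sum((x_i - mean)^2) / n = 927.1389
Std = sqrt(927.1389) = 30.449
Z = (x - mean) / std
= (87 - 49.1667) / 30.449
= 37.8333 / 30.449
= 1.24

1.24


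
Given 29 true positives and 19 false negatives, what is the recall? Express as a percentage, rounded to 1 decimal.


Recall = TP / (TP + FN) * 100
= 29 / (29 + 19)
= 29 / 48
= 0.6042
= 60.4%

60.4


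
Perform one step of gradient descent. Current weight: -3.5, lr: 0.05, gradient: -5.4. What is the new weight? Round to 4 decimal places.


w_new = w_old - lr * gradient
= -3.5 - 0.05 * -5.4
= -3.5 - (-0.27)
= -3.2300

-3.2300


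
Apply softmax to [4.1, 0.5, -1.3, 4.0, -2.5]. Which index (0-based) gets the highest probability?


Softmax is a monotonic transformation, so it preserves the argmax.
We need to find the index of the maximum logit.
Index 0: 4.1
Index 1: 0.5
Index 2: -1.3
Index 3: 4.0
Index 4: -2.5
Maximum logit = 4.1 at index 0

0


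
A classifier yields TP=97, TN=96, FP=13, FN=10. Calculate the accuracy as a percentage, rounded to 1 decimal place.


Accuracy = (TP + TN) / (TP + TN + FP + FN) * 100
= (97 + 96) / (97 + 96 + 13 + 10)
= 193 / 216
= 0.8935
= 89.4%

89.4


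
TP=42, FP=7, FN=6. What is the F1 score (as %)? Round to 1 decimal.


Precision = TP / (TP + FP) = 42 / 49 = 0.8571
Recall = TP / (TP + FN) = 42 / 48 = 0.875
F1 = 2 * P * R / (P + R)
= 2 * 0.8571 * 0.875 / (0.8571 + 0.875)
= 1.5 / 1.7321
= 0.866
As percentage: 86.6%

86.6


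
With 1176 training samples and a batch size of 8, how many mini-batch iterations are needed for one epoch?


Iterations per epoch = dataset_size / batch_size
= 1176 / 8
= 147

147


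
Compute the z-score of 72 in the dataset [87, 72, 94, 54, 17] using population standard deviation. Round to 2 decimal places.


Mean = (87 + 72 + 94 + 54 + 17) / 5 = 64.8
Variance = sum((x_i - mean)^2) / n = 759.76
Std = sqrt(759.76) = 27.5637
Z = (x - mean) / std
= (72 - 64.8) / 27.5637
= 7.2 / 27.5637
= 0.26

0.26


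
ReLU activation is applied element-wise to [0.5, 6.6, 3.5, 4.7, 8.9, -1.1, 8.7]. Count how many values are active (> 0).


ReLU(x) = max(0, x) for each element:
ReLU(0.5) = 0.5
ReLU(6.6) = 6.6
ReLU(3.5) = 3.5
ReLU(4.7) = 4.7
ReLU(8.9) = 8.9
ReLU(-1.1) = 0
ReLU(8.7) = 8.7
Active neurons (>0): 6

6


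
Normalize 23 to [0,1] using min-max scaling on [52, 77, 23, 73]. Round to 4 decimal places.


Min = 23, Max = 77
Range = 77 - 23 = 54
Scaled = (x - min) / (max - min)
= (23 - 23) / 54
= 0 / 54
= 0.0000

0.0000


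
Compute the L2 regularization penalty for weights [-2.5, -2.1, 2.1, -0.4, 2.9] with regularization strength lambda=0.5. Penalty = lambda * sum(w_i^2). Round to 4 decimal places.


Squaring each weight:
(-2.5)^2 = 6.25
(-2.1)^2 = 4.41
2.1^2 = 4.41
(-0.4)^2 = 0.16
2.9^2 = 8.41
Sum of squares = 23.64
Penalty = 0.5 * 23.64 = 11.8200

11.8200


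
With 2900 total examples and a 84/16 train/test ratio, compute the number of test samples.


Train samples = 2900 * 84% = 2436
Test samples = 2900 - 2436
= 464

464


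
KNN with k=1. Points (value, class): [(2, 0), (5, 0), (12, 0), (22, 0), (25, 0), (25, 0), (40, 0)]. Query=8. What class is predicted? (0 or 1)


Distances from query 8:
Point 5 (class 0): distance = 3
K=1 nearest neighbors: classes = [0]
Votes for class 1: 0 / 1
Majority vote => class 0

0


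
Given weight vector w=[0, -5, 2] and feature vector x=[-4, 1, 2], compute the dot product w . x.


Element-wise products:
0 * -4 = 0
-5 * 1 = -5
2 * 2 = 4
Sum = 0 + -5 + 4
= -1

-1


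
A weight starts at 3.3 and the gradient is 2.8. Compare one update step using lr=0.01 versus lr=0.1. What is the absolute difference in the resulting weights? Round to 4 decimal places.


With lr=0.01: w_new = 3.3 - 0.01 * 2.8 = 3.272
With lr=0.1: w_new = 3.3 - 0.1 * 2.8 = 3.02
Absolute difference = |3.272 - 3.02|
= 0.2520

0.2520


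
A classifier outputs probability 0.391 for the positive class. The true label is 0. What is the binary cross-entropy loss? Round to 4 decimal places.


For y=0: Loss = -log(1-p)
= -log(1 - 0.391)
= -log(0.609)
= -(-0.4959)
= 0.4959

0.4959


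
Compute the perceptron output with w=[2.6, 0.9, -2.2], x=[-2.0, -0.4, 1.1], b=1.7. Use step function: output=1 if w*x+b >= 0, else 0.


z = w . x + b
= 2.6*-2.0 + 0.9*-0.4 + -2.2*1.1 + 1.7
= -5.2 + -0.36 + -2.42 + 1.7
= -7.98 + 1.7
= -6.28
Since z = -6.28 < 0, output = 0

0


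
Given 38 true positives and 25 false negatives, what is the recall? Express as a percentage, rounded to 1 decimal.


Recall = TP / (TP + FN) * 100
= 38 / (38 + 25)
= 38 / 63
= 0.6032
= 60.3%

60.3


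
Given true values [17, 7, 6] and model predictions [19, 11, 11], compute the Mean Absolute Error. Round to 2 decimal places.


Absolute errors: [2, 4, 5]
Sum of absolute errors = 11
MAE = 11 / 3 = 3.67

3.67


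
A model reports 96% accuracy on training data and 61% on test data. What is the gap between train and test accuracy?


Gap = train_accuracy - test_accuracy
= 96 - 61
= 35%
This large gap strongly indicates overfitting.

35


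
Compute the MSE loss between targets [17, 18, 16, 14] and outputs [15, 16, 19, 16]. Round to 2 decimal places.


Differences: [2, 2, -3, -2]
Squared errors: [4, 4, 9, 4]
Sum of squared errors = 21
MSE = 21 / 4 = 5.25

5.25


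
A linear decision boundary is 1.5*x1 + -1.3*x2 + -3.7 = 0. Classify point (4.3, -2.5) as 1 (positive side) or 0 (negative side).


Compute 1.5 * 4.3 + -1.3 * -2.5 + -3.7
= 6.45 + 3.25 + -3.7
= 6.0
Since 6.0 >= 0, the point is on the positive side.

1


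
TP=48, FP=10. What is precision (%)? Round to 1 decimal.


Precision = TP / (TP + FP) * 100
= 48 / (48 + 10)
= 48 / 58
= 0.8276
= 82.8%

82.8


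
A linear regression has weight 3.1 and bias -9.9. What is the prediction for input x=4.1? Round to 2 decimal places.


y = 3.1 * 4.1 + (-9.9)
= 12.71 + (-9.9)
= 2.81

2.81


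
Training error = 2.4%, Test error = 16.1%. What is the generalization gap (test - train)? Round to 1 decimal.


Generalization gap = test_error - train_error
= 16.1 - 2.4
= 13.7%
A large gap suggests overfitting.

13.7


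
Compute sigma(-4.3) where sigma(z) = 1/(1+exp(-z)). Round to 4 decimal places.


sigmoid(z) = 1 / (1 + exp(-z))
exp(-(-4.3)) = exp(4.3) = 73.6998
1 + 73.6998 = 74.6998
1 / 74.6998 = 0.0134

0.0134


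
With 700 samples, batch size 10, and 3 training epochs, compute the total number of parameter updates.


Iterations per epoch = 700 / 10 = 70
Total updates = iterations_per_epoch * epochs
= 70 * 3
= 210

210


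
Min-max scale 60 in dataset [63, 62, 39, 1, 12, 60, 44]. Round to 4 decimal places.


Min = 1, Max = 63
Range = 63 - 1 = 62
Scaled = (x - min) / (max - min)
= (60 - 1) / 62
= 59 / 62
= 0.9516

0.9516


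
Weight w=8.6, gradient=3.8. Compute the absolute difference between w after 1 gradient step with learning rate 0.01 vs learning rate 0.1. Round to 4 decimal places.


With lr=0.01: w_new = 8.6 - 0.01 * 3.8 = 8.562
With lr=0.1: w_new = 8.6 - 0.1 * 3.8 = 8.22
Absolute difference = |8.562 - 8.22|
= 0.3420

0.3420


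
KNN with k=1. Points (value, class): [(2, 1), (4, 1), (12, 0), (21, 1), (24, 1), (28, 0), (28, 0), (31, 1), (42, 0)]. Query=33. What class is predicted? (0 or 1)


Distances from query 33:
Point 31 (class 1): distance = 2
K=1 nearest neighbors: classes = [1]
Votes for class 1: 1 / 1
Majority vote => class 1

1


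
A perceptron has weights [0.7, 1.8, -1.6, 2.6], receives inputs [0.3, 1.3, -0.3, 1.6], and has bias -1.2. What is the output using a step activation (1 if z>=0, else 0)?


z = w . x + b
= 0.7*0.3 + 1.8*1.3 + -1.6*-0.3 + 2.6*1.6 + -1.2
= 0.21 + 2.34 + 0.48 + 4.16 + -1.2
= 7.19 + -1.2
= 5.99
Since z = 5.99 >= 0, output = 1

1


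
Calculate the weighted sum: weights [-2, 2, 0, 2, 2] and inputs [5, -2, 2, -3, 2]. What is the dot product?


Element-wise products:
-2 * 5 = -10
2 * -2 = -4
0 * 2 = 0
2 * -3 = -6
2 * 2 = 4
Sum = -10 + -4 + 0 + -6 + 4
= -16

-16


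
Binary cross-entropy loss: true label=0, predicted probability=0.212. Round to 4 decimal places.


For y=0: Loss = -log(1-p)
= -log(1 - 0.212)
= -log(0.788)
= -(-0.2383)
= 0.2383

0.2383


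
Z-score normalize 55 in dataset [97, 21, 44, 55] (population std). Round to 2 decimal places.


Mean = (97 + 21 + 44 + 55) / 4 = 54.25
Variance = sum((x_i - mean)^2) / n = 759.6875
Std = sqrt(759.6875) = 27.5624
Z = (x - mean) / std
= (55 - 54.25) / 27.5624
= 0.75 / 27.5624
= 0.03

0.03


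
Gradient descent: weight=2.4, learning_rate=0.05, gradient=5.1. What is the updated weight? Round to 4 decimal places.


w_new = w_old - lr * gradient
= 2.4 - 0.05 * 5.1
= 2.4 - (0.255)
= 2.1450

2.1450


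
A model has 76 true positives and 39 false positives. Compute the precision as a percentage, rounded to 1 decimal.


Precision = TP / (TP + FP) * 100
= 76 / (76 + 39)
= 76 / 115
= 0.6609
= 66.1%

66.1


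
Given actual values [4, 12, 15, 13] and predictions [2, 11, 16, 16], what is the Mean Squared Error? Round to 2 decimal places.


Differences: [2, 1, -1, -3]
Squared errors: [4, 1, 1, 9]
Sum of squared errors = 15
MSE = 15 / 4 = 3.75

3.75


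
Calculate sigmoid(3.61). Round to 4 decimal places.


sigmoid(z) = 1 / (1 + exp(-z))
exp(-(3.61)) = exp(-3.61) = 0.0271
1 + 0.0271 = 1.0271
1 / 1.0271 = 0.9737

0.9737


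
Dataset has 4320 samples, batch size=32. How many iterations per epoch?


Iterations per epoch = dataset_size / batch_size
= 4320 / 32
= 135

135


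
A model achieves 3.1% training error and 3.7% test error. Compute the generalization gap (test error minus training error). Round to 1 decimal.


Generalization gap = test_error - train_error
= 3.7 - 3.1
= 0.6%
A small gap suggests good generalization.

0.6


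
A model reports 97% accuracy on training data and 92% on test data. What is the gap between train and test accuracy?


Gap = train_accuracy - test_accuracy
= 97 - 92
= 5%
This moderate gap may indicate mild overfitting.

5


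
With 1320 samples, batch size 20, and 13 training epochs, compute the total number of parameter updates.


Iterations per epoch = 1320 / 20 = 66
Total updates = iterations_per_epoch * epochs
= 66 * 13
= 858

858


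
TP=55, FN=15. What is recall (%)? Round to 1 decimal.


Recall = TP / (TP + FN) * 100
= 55 / (55 + 15)
= 55 / 70
= 0.7857
= 78.6%

78.6


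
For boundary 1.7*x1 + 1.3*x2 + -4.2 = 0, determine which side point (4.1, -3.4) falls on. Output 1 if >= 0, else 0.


Compute 1.7 * 4.1 + 1.3 * -3.4 + -4.2
= 6.97 + -4.42 + -4.2
= -1.65
Since -1.65 < 0, the point is on the negative side.

0


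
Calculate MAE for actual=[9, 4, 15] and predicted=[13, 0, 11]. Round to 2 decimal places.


Absolute errors: [4, 4, 4]
Sum of absolute errors = 12
MAE = 12 / 3 = 4.00

4.00


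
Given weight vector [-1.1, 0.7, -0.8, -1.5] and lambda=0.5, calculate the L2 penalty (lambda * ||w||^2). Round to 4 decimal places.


Squaring each weight:
(-1.1)^2 = 1.21
0.7^2 = 0.49
(-0.8)^2 = 0.64
(-1.5)^2 = 2.25
Sum of squares = 4.59
Penalty = 0.5 * 4.59 = 2.2950

2.2950


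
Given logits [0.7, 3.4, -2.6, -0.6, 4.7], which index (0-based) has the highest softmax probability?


Softmax is a monotonic transformation, so it preserves the argmax.
We need to find the index of the maximum logit.
Index 0: 0.7
Index 1: 3.4
Index 2: -2.6
Index 3: -0.6
Index 4: 4.7
Maximum logit = 4.7 at index 4

4


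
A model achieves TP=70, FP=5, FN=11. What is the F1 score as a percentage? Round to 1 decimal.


Precision = TP / (TP + FP) = 70 / 75 = 0.9333
Recall = TP / (TP + FN) = 70 / 81 = 0.8642
F1 = 2 * P * R / (P + R)
= 2 * 0.9333 * 0.8642 / (0.9333 + 0.8642)
= 1.6132 / 1.7975
= 0.8974
As percentage: 89.7%

89.7


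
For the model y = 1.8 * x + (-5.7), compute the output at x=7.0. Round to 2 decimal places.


y = 1.8 * 7.0 + (-5.7)
= 12.6 + (-5.7)
= 6.90

6.90


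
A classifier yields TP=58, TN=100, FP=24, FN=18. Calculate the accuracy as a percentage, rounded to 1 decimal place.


Accuracy = (TP + TN) / (TP + TN + FP + FN) * 100
= (58 + 100) / (58 + 100 + 24 + 18)
= 158 / 200
= 0.79
= 79.0%

79.0


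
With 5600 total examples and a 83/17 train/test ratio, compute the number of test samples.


Train samples = 5600 * 83% = 4648
Test samples = 5600 - 4648
= 952

952


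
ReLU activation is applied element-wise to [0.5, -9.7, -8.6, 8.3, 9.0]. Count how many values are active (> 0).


ReLU(x) = max(0, x) for each element:
ReLU(0.5) = 0.5
ReLU(-9.7) = 0
ReLU(-8.6) = 0
ReLU(8.3) = 8.3
ReLU(9.0) = 9.0
Active neurons (>0): 3

3


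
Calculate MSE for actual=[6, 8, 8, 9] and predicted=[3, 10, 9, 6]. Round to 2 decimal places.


Differences: [3, -2, -1, 3]
Squared errors: [9, 4, 1, 9]
Sum of squared errors = 23
MSE = 23 / 4 = 5.75

5.75


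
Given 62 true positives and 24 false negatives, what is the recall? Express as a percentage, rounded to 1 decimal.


Recall = TP / (TP + FN) * 100
= 62 / (62 + 24)
= 62 / 86
= 0.7209
= 72.1%

72.1


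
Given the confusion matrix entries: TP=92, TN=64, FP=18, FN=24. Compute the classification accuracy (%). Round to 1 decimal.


Accuracy = (TP + TN) / (TP + TN + FP + FN) * 100
= (92 + 64) / (92 + 64 + 18 + 24)
= 156 / 198
= 0.7879
= 78.8%

78.8


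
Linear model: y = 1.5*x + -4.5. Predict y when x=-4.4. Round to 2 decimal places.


y = 1.5 * -4.4 + (-4.5)
= -6.6 + (-4.5)
= -11.10

-11.10


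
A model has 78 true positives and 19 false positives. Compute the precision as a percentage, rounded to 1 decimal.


Precision = TP / (TP + FP) * 100
= 78 / (78 + 19)
= 78 / 97
= 0.8041
= 80.4%

80.4


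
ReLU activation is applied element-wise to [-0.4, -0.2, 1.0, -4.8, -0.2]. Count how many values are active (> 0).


ReLU(x) = max(0, x) for each element:
ReLU(-0.4) = 0
ReLU(-0.2) = 0
ReLU(1.0) = 1.0
ReLU(-4.8) = 0
ReLU(-0.2) = 0
Active neurons (>0): 1

1


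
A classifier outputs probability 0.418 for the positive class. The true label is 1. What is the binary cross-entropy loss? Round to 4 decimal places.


For y=1: Loss = -log(p)
= -log(0.418)
= -(-0.8723)
= 0.8723

0.8723


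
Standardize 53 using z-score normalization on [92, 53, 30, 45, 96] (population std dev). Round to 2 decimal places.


Mean = (92 + 53 + 30 + 45 + 96) / 5 = 63.2
Variance = sum((x_i - mean)^2) / n = 688.56
Std = sqrt(688.56) = 26.2404
Z = (x - mean) / std
= (53 - 63.2) / 26.2404
= -10.2 / 26.2404
= -0.39

-0.39


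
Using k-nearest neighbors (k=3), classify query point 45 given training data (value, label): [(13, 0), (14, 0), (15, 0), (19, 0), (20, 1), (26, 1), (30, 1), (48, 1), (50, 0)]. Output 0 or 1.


Distances from query 45:
Point 48 (class 1): distance = 3
Point 50 (class 0): distance = 5
Point 30 (class 1): distance = 15
K=3 nearest neighbors: classes = [1, 0, 1]
Votes for class 1: 2 / 3
Majority vote => class 1

1


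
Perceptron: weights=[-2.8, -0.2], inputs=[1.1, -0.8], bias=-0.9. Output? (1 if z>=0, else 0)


z = w . x + b
= -2.8*1.1 + -0.2*-0.8 + -0.9
= -3.08 + 0.16 + -0.9
= -2.92 + -0.9
= -3.82
Since z = -3.82 < 0, output = 0

0


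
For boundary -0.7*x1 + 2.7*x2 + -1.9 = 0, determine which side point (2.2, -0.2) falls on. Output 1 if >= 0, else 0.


Compute -0.7 * 2.2 + 2.7 * -0.2 + -1.9
= -1.54 + -0.54 + -1.9
= -3.98
Since -3.98 < 0, the point is on the negative side.

0


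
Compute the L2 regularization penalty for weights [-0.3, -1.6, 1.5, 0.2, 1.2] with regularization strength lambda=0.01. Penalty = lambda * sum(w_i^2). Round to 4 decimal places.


Squaring each weight:
(-0.3)^2 = 0.09
(-1.6)^2 = 2.56
1.5^2 = 2.25
0.2^2 = 0.04
1.2^2 = 1.44
Sum of squares = 6.38
Penalty = 0.01 * 6.38 = 0.0638

0.0638


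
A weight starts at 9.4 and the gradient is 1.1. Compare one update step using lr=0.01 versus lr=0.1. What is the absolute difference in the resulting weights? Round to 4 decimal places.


With lr=0.01: w_new = 9.4 - 0.01 * 1.1 = 9.389
With lr=0.1: w_new = 9.4 - 0.1 * 1.1 = 9.29
Absolute difference = |9.389 - 9.29|
= 0.0990

0.0990


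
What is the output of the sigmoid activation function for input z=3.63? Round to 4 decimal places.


sigmoid(z) = 1 / (1 + exp(-z))
exp(-(3.63)) = exp(-3.63) = 0.0265
1 + 0.0265 = 1.0265
1 / 1.0265 = 0.9742

0.9742


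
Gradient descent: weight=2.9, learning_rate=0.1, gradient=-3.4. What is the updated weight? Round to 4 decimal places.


w_new = w_old - lr * gradient
= 2.9 - 0.1 * -3.4
= 2.9 - (-0.34)
= 3.2400

3.2400


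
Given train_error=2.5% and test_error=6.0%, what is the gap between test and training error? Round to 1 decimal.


Generalization gap = test_error - train_error
= 6.0 - 2.5
= 3.5%
A moderate gap.

3.5


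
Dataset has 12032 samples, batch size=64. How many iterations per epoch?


Iterations per epoch = dataset_size / batch_size
= 12032 / 64
= 188

188


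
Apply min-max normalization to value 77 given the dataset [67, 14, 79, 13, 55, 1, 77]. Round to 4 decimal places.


Min = 1, Max = 79
Range = 79 - 1 = 78
Scaled = (x - min) / (max - min)
= (77 - 1) / 78
= 76 / 78
= 0.9744

0.9744


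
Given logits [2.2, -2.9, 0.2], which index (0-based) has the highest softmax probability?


Softmax is a monotonic transformation, so it preserves the argmax.
We need to find the index of the maximum logit.
Index 0: 2.2
Index 1: -2.9
Index 2: 0.2
Maximum logit = 2.2 at index 0

0


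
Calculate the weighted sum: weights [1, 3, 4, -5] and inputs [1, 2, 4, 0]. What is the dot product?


Element-wise products:
1 * 1 = 1
3 * 2 = 6
4 * 4 = 16
-5 * 0 = 0
Sum = 1 + 6 + 16 + 0
= 23

23


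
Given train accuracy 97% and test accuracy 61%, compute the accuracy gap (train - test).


Gap = train_accuracy - test_accuracy
= 97 - 61
= 36%
This large gap strongly indicates overfitting.

36


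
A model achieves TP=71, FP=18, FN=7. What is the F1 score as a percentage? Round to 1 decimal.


Precision = TP / (TP + FP) = 71 / 89 = 0.7978
Recall = TP / (TP + FN) = 71 / 78 = 0.9103
F1 = 2 * P * R / (P + R)
= 2 * 0.7978 * 0.9103 / (0.7978 + 0.9103)
= 1.4523 / 1.708
= 0.8503
As percentage: 85.0%

85.0


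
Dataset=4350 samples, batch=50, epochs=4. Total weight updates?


Iterations per epoch = 4350 / 50 = 87
Total updates = iterations_per_epoch * epochs
= 87 * 4
= 348

348


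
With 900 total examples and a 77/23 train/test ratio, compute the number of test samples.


Train samples = 900 * 77% = 693
Test samples = 900 - 693
= 207

207


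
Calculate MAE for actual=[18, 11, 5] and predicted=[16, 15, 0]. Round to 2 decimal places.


Absolute errors: [2, 4, 5]
Sum of absolute errors = 11
MAE = 11 / 3 = 3.67

3.67


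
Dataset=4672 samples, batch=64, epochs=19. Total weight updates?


Iterations per epoch = 4672 / 64 = 73
Total updates = iterations_per_epoch * epochs
= 73 * 19
= 1387

1387


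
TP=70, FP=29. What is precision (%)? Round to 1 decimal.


Precision = TP / (TP + FP) * 100
= 70 / (70 + 29)
= 70 / 99
= 0.7071
= 70.7%

70.7


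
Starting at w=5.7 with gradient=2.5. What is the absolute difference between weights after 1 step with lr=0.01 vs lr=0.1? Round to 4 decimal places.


With lr=0.01: w_new = 5.7 - 0.01 * 2.5 = 5.675
With lr=0.1: w_new = 5.7 - 0.1 * 2.5 = 5.45
Absolute difference = |5.675 - 5.45|
= 0.2250

0.2250


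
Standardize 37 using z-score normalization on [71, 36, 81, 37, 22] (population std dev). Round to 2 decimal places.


Mean = (71 + 36 + 81 + 37 + 22) / 5 = 49.4
Variance = sum((x_i - mean)^2) / n = 509.84
Std = sqrt(509.84) = 22.5796
Z = (x - mean) / std
= (37 - 49.4) / 22.5796
= -12.4 / 22.5796
= -0.55

-0.55


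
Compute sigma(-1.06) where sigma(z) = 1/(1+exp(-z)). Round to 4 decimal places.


sigmoid(z) = 1 / (1 + exp(-z))
exp(-(-1.06)) = exp(1.06) = 2.8864
1 + 2.8864 = 3.8864
1 / 3.8864 = 0.2573

0.2573


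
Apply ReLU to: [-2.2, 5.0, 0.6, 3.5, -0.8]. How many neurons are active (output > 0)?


ReLU(x) = max(0, x) for each element:
ReLU(-2.2) = 0
ReLU(5.0) = 5.0
ReLU(0.6) = 0.6
ReLU(3.5) = 3.5
ReLU(-0.8) = 0
Active neurons (>0): 3

3


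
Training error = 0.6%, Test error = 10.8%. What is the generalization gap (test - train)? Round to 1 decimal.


Generalization gap = test_error - train_error
= 10.8 - 0.6
= 10.2%
A large gap suggests overfitting.

10.2


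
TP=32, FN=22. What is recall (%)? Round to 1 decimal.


Recall = TP / (TP + FN) * 100
= 32 / (32 + 22)
= 32 / 54
= 0.5926
= 59.3%

59.3


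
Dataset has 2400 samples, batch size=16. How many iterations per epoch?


Iterations per epoch = dataset_size / batch_size
= 2400 / 16
= 150

150


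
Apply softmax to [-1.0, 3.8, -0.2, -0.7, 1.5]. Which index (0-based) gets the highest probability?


Softmax is a monotonic transformation, so it preserves the argmax.
We need to find the index of the maximum logit.
Index 0: -1.0
Index 1: 3.8
Index 2: -0.2
Index 3: -0.7
Index 4: 1.5
Maximum logit = 3.8 at index 1

1


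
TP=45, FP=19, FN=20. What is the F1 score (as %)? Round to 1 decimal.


Precision = TP / (TP + FP) = 45 / 64 = 0.7031
Recall = TP / (TP + FN) = 45 / 65 = 0.6923
F1 = 2 * P * R / (P + R)
= 2 * 0.7031 * 0.6923 / (0.7031 + 0.6923)
= 0.9736 / 1.3954
= 0.6977
As percentage: 69.8%

69.8


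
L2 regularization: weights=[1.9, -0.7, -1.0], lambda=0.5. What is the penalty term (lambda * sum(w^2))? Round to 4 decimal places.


Squaring each weight:
1.9^2 = 3.61
(-0.7)^2 = 0.49
(-1.0)^2 = 1.0
Sum of squares = 5.1
Penalty = 0.5 * 5.1 = 2.5500

2.5500


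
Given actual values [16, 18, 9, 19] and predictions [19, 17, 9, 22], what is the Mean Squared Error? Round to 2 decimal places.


Differences: [-3, 1, 0, -3]
Squared errors: [9, 1, 0, 9]
Sum of squared errors = 19
MSE = 19 / 4 = 4.75

4.75


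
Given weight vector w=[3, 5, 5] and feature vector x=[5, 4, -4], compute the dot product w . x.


Element-wise products:
3 * 5 = 15
5 * 4 = 20
5 * -4 = -20
Sum = 15 + 20 + -20
= 15

15


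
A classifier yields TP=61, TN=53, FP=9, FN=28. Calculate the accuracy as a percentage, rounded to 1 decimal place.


Accuracy = (TP + TN) / (TP + TN + FP + FN) * 100
= (61 + 53) / (61 + 53 + 9 + 28)
= 114 / 151
= 0.755
= 75.5%

75.5


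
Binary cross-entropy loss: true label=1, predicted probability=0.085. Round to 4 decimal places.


For y=1: Loss = -log(p)
= -log(0.085)
= -(-2.4651)
= 2.4651

2.4651
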